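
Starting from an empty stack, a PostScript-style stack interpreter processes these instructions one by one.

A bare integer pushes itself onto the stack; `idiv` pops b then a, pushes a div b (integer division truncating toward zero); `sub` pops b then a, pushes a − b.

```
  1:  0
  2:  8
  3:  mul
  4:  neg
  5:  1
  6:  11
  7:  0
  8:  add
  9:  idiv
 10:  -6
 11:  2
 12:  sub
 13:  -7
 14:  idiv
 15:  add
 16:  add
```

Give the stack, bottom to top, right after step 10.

0    : 0
8    : 0 8
mul  : 0
neg  : 0
1    : 0 1
11   : 0 1 11
0    : 0 1 11 0
add  : 0 1 11
idiv : 0 0
-6   : 0 0 -6

[0, 0, -6]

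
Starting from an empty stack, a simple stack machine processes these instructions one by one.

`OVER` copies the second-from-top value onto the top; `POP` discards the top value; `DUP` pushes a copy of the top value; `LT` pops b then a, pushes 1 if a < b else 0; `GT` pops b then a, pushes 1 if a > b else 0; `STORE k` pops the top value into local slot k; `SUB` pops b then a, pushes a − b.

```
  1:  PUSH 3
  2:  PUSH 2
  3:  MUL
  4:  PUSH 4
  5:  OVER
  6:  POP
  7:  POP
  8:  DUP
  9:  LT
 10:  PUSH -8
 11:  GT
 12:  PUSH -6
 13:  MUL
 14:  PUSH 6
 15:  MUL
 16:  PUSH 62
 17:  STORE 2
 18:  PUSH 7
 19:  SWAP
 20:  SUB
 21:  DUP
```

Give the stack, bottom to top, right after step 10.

[0, -8]

PUSH 3  → 3
PUSH 2  → 3 2
MUL     → 6
PUSH 4  → 6 4
OVER    → 6 4 6
POP     → 6 4
POP     → 6
DUP     → 6 6
LT      → 0
PUSH -8 → 0 -8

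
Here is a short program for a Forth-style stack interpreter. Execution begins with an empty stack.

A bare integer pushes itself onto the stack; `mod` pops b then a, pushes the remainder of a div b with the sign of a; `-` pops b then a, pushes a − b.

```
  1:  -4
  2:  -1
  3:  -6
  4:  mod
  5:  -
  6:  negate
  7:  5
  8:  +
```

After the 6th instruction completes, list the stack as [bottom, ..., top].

[3]

-4      [-4]
-1      [-4, -1]
-6      [-4, -1, -6]
mod     [-4, -1]
-       [-3]
negate  [3]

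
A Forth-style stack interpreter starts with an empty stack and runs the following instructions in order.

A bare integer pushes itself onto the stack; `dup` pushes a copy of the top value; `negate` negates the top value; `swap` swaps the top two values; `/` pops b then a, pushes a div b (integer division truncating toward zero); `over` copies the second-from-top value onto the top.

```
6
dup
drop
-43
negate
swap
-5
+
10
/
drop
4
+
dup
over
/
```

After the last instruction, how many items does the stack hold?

2

6      -> [6]
dup    -> [6, 6]
drop   -> [6]
-43    -> [6, -43]
negate -> [6, 43]
swap   -> [43, 6]
-5     -> [43, 6, -5]
+      -> [43, 1]
10     -> [43, 1, 10]
/      -> [43, 0]
drop   -> [43]
4      -> [43, 4]
+      -> [47]
dup    -> [47, 47]
over   -> [47, 47, 47]
/      -> [47, 1]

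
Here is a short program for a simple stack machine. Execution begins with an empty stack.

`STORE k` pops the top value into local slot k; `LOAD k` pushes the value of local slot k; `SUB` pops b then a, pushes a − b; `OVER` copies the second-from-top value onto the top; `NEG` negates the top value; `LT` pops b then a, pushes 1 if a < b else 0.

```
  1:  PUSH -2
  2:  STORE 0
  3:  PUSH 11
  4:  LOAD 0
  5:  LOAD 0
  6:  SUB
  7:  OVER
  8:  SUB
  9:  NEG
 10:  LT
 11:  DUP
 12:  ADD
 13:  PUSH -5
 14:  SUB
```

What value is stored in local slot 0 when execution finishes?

PUSH -2 : -2
STORE 0 : (empty)
PUSH 11 : 11
LOAD 0  : 11 -2
LOAD 0  : 11 -2 -2
SUB     : 11 0
OVER    : 11 0 11
SUB     : 11 -11
NEG     : 11 11
LT      : 0
DUP     : 0 0
ADD     : 0
PUSH -5 : 0 -5
SUB     : 5

-2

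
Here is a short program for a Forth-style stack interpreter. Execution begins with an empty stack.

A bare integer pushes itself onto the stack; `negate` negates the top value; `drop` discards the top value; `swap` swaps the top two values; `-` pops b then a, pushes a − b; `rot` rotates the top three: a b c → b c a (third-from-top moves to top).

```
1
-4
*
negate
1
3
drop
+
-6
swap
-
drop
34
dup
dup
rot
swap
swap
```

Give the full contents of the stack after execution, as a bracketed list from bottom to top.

1      : 1
-4     : 1 -4
*      : -4
negate : 4
1      : 4 1
3      : 4 1 3
drop   : 4 1
+      : 5
-6     : 5 -6
swap   : -6 5
-      : -11
drop   : (empty)
34     : 34
dup    : 34 34
dup    : 34 34 34
rot    : 34 34 34
swap   : 34 34 34
swap   : 34 34 34

[34, 34, 34]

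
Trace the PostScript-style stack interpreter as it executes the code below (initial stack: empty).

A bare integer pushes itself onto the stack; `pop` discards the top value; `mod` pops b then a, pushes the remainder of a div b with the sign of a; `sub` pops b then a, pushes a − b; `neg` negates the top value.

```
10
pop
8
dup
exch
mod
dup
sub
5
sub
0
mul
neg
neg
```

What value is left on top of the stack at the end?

0

10   → [10]
pop  → []
8    → [8]
dup  → [8, 8]
exch → [8, 8]
mod  → [0]
dup  → [0, 0]
sub  → [0]
5    → [0, 5]
sub  → [-5]
0    → [-5, 0]
mul  → [0]
neg  → [0]
neg  → [0]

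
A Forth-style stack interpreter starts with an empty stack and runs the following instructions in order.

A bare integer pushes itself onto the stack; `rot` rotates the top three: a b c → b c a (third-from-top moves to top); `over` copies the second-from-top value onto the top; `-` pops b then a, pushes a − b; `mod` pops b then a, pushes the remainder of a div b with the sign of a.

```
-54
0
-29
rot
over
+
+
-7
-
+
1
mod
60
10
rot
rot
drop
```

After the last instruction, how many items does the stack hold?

-54  -> -54
0    -> -54 0
-29  -> -54 0 -29
rot  -> 0 -29 -54
over -> 0 -29 -54 -29
+    -> 0 -29 -83
+    -> 0 -112
-7   -> 0 -112 -7
-    -> 0 -105
+    -> -105
1    -> -105 1
mod  -> 0
60   -> 0 60
10   -> 0 60 10
rot  -> 60 10 0
rot  -> 10 0 60
drop -> 10 0

2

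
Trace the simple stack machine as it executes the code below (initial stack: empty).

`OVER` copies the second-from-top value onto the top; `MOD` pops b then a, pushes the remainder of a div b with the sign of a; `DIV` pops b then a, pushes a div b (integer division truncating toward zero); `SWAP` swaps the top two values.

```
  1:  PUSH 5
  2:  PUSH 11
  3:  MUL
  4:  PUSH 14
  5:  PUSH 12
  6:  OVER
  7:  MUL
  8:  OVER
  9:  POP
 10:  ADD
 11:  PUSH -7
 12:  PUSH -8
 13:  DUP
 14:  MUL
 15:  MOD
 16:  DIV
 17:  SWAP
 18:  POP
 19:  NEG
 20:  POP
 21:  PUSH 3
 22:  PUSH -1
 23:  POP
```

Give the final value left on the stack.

PUSH 5  → 5
PUSH 11 → 5 11
MUL     → 55
PUSH 14 → 55 14
PUSH 12 → 55 14 12
OVER    → 55 14 12 14
MUL     → 55 14 168
OVER    → 55 14 168 14
POP     → 55 14 168
ADD     → 55 182
PUSH -7 → 55 182 -7
PUSH -8 → 55 182 -7 -8
DUP     → 55 182 -7 -8 -8
MUL     → 55 182 -7 64
MOD     → 55 182 -7
DIV     → 55 -26
SWAP    → -26 55
POP     → -26
NEG     → 26
POP     → (empty)
PUSH 3  → 3
PUSH -1 → 3 -1
POP     → 3

3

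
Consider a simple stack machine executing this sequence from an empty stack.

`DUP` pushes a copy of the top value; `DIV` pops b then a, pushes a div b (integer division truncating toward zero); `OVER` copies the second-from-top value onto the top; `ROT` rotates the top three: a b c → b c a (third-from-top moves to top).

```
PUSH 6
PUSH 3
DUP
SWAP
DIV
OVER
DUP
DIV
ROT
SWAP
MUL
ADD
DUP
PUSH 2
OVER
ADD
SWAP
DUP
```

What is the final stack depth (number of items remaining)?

PUSH 6 : [6]
PUSH 3 : [6, 3]
DUP    : [6, 3, 3]
SWAP   : [6, 3, 3]
DIV    : [6, 1]
OVER   : [6, 1, 6]
DUP    : [6, 1, 6, 6]
DIV    : [6, 1, 1]
ROT    : [1, 1, 6]
SWAP   : [1, 6, 1]
MUL    : [1, 6]
ADD    : [7]
DUP    : [7, 7]
PUSH 2 : [7, 7, 2]
OVER   : [7, 7, 2, 7]
ADD    : [7, 7, 9]
SWAP   : [7, 9, 7]
DUP    : [7, 9, 7, 7]

4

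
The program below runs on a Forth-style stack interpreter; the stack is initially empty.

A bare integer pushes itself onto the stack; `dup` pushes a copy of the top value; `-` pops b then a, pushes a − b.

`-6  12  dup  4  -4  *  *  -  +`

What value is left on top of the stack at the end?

-6   -6
12   -6 12
dup  -6 12 12
4    -6 12 12 4
-4   -6 12 12 4 -4
*    -6 12 12 -16
*    -6 12 -192
-    -6 204
+    198

198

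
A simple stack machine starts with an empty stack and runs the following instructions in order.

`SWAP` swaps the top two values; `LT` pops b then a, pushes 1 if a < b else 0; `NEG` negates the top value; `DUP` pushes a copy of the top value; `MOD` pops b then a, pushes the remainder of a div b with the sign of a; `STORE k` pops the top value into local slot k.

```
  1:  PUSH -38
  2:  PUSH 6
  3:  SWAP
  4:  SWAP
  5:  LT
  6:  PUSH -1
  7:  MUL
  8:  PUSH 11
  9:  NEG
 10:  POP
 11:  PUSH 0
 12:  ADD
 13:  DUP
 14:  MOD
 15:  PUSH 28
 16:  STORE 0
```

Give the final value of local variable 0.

PUSH -38 : -38
PUSH 6   : -38 6
SWAP     : 6 -38
SWAP     : -38 6
LT       : 1
PUSH -1  : 1 -1
MUL      : -1
PUSH 11  : -1 11
NEG      : -1 -11
POP      : -1
PUSH 0   : -1 0
ADD      : -1
DUP      : -1 -1
MOD      : 0
PUSH 28  : 0 28
STORE 0  : 0

28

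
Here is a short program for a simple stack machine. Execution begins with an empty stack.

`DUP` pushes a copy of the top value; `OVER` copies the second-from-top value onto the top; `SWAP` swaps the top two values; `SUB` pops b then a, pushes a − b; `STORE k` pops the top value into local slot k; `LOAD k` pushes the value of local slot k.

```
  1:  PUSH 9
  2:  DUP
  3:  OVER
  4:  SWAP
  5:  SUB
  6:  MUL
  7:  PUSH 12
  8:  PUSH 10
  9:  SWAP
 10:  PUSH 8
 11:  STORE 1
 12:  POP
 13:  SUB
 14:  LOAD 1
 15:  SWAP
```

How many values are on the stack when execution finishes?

2

PUSH 9  → 9
DUP     → 9 9
OVER    → 9 9 9
SWAP    → 9 9 9
SUB     → 9 0
MUL     → 0
PUSH 12 → 0 12
PUSH 10 → 0 12 10
SWAP    → 0 10 12
PUSH 8  → 0 10 12 8
STORE 1 → 0 10 12
POP     → 0 10
SUB     → -10
LOAD 1  → -10 8
SWAP    → 8 -10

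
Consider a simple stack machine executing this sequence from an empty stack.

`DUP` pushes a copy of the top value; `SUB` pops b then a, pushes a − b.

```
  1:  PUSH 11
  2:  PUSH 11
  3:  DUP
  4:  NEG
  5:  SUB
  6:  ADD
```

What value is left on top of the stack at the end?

PUSH 11 → 11
PUSH 11 → 11 11
DUP     → 11 11 11
NEG     → 11 11 -11
SUB     → 11 22
ADD     → 33

33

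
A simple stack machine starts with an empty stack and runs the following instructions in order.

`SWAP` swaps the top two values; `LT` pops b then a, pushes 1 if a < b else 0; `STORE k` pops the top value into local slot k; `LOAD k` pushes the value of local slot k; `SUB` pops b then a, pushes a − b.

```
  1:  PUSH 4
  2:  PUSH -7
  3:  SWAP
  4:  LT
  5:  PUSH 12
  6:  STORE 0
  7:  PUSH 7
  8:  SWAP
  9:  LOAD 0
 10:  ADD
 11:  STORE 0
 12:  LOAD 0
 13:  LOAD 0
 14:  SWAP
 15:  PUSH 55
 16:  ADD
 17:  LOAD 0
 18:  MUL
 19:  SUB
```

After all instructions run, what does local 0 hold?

13

PUSH 4  -> [4]
PUSH -7 -> [4, -7]
SWAP    -> [-7, 4]
LT      -> [1]
PUSH 12 -> [1, 12]
STORE 0 -> [1]
PUSH 7  -> [1, 7]
SWAP    -> [7, 1]
LOAD 0  -> [7, 1, 12]
ADD     -> [7, 13]
STORE 0 -> [7]
LOAD 0  -> [7, 13]
LOAD 0  -> [7, 13, 13]
SWAP    -> [7, 13, 13]
PUSH 55 -> [7, 13, 13, 55]
ADD     -> [7, 13, 68]
LOAD 0  -> [7, 13, 68, 13]
MUL     -> [7, 13, 884]
SUB     -> [7, -871]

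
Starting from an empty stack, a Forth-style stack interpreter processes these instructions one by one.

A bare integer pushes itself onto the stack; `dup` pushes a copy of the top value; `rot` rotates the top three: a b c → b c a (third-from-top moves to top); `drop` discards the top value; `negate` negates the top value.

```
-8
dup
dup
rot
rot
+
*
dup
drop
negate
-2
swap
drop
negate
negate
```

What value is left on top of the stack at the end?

-2

-8     : -8
dup    : -8 -8
dup    : -8 -8 -8
rot    : -8 -8 -8
rot    : -8 -8 -8
+      : -8 -16
*      : 128
dup    : 128 128
drop   : 128
negate : -128
-2     : -128 -2
swap   : -2 -128
drop   : -2
negate : 2
negate : -2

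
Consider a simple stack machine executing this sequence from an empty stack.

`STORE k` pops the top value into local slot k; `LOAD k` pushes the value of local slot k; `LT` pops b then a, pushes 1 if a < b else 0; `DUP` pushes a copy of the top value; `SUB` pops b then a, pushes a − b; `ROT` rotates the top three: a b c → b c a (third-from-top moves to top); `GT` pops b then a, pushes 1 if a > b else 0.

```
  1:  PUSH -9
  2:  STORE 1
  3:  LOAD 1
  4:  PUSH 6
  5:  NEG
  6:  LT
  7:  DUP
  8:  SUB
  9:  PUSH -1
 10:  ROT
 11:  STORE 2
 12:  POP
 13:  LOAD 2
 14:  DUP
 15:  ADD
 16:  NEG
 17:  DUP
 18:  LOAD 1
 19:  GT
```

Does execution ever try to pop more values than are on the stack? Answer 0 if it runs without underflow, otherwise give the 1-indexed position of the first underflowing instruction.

10

PUSH -9  [-9]
STORE 1  []
LOAD 1   [-9]
PUSH 6   [-9, 6]
NEG      [-9, -6]
LT       [1]
DUP      [1, 1]
SUB      [0]
PUSH -1  [0, -1]
ROT  — needs 3 operands, stack has 2 → underflow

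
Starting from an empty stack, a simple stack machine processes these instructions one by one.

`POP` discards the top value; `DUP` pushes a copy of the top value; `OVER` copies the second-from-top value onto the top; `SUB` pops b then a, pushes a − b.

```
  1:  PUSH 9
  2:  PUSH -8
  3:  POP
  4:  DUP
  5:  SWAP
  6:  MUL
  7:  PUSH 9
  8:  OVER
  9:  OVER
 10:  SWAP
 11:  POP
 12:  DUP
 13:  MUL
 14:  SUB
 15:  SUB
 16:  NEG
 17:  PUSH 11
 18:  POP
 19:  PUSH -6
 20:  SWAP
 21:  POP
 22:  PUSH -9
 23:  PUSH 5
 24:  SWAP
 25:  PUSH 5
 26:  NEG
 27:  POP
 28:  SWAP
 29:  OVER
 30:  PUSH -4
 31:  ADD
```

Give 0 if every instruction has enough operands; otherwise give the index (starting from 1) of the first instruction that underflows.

PUSH 9  -> [9]
PUSH -8 -> [9, -8]
POP     -> [9]
DUP     -> [9, 9]
SWAP    -> [9, 9]
MUL     -> [81]
PUSH 9  -> [81, 9]
OVER    -> [81, 9, 81]
OVER    -> [81, 9, 81, 9]
SWAP    -> [81, 9, 9, 81]
POP     -> [81, 9, 9]
DUP     -> [81, 9, 9, 9]
MUL     -> [81, 9, 81]
SUB     -> [81, -72]
SUB     -> [153]
NEG     -> [-153]
PUSH 11 -> [-153, 11]
POP     -> [-153]
PUSH -6 -> [-153, -6]
SWAP    -> [-6, -153]
POP     -> [-6]
PUSH -9 -> [-6, -9]
PUSH 5  -> [-6, -9, 5]
SWAP    -> [-6, 5, -9]
PUSH 5  -> [-6, 5, -9, 5]
NEG     -> [-6, 5, -9, -5]
POP     -> [-6, 5, -9]
SWAP    -> [-6, -9, 5]
OVER    -> [-6, -9, 5, -9]
PUSH -4 -> [-6, -9, 5, -9, -4]
ADD     -> [-6, -9, 5, -13]

0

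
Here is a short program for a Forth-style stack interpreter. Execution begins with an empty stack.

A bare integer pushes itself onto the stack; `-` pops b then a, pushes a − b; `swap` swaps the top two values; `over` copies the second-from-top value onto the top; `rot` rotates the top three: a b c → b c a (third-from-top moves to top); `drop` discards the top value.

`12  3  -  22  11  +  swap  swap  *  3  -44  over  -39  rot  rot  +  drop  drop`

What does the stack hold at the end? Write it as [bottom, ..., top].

[297, 3]

12   → 12
3    → 12 3
-    → 9
22   → 9 22
11   → 9 22 11
+    → 9 33
swap → 33 9
swap → 9 33
*    → 297
3    → 297 3
-44  → 297 3 -44
over → 297 3 -44 3
-39  → 297 3 -44 3 -39
rot  → 297 3 3 -39 -44
rot  → 297 3 -39 -44 3
+    → 297 3 -39 -41
drop → 297 3 -39
drop → 297 3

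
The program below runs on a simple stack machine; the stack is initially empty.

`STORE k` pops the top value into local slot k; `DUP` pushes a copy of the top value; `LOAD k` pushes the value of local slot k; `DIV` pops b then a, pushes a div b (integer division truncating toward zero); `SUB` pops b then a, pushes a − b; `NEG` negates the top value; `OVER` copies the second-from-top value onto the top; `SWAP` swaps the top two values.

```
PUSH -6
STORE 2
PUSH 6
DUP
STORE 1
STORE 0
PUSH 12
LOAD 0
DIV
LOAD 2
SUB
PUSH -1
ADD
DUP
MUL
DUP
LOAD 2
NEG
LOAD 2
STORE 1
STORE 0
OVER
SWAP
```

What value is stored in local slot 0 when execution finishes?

6

PUSH -6 : [-6]
STORE 2 : []
PUSH 6  : [6]
DUP     : [6, 6]
STORE 1 : [6]
STORE 0 : []
PUSH 12 : [12]
LOAD 0  : [12, 6]
DIV     : [2]
LOAD 2  : [2, -6]
SUB     : [8]
PUSH -1 : [8, -1]
ADD     : [7]
DUP     : [7, 7]
MUL     : [49]
DUP     : [49, 49]
LOAD 2  : [49, 49, -6]
NEG     : [49, 49, 6]
LOAD 2  : [49, 49, 6, -6]
STORE 1 : [49, 49, 6]
STORE 0 : [49, 49]
OVER    : [49, 49, 49]
SWAP    : [49, 49, 49]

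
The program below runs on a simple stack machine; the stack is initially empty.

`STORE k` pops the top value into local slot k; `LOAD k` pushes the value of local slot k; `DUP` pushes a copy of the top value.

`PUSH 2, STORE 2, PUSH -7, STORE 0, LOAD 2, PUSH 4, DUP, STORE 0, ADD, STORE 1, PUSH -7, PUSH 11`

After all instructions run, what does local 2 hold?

PUSH 2  -> 2
STORE 2 -> (empty)
PUSH -7 -> -7
STORE 0 -> (empty)
LOAD 2  -> 2
PUSH 4  -> 2 4
DUP     -> 2 4 4
STORE 0 -> 2 4
ADD     -> 6
STORE 1 -> (empty)
PUSH -7 -> -7
PUSH 11 -> -7 11

2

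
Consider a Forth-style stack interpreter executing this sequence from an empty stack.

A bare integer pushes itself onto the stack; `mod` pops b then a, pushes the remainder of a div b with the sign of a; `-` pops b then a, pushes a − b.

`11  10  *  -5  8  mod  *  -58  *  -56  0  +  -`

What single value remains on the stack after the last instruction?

11  : 11
10  : 11 10
*   : 110
-5  : 110 -5
8   : 110 -5 8
mod : 110 -5
*   : -550
-58 : -550 -58
*   : 31900
-56 : 31900 -56
0   : 31900 -56 0
+   : 31900 -56
-   : 31956

31956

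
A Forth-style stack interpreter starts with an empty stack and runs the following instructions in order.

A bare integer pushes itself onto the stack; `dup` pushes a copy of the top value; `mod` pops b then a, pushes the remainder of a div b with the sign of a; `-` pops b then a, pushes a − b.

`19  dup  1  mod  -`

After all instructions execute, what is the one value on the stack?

19  -> [19]
dup -> [19, 19]
1   -> [19, 19, 1]
mod -> [19, 0]
-   -> [19]

19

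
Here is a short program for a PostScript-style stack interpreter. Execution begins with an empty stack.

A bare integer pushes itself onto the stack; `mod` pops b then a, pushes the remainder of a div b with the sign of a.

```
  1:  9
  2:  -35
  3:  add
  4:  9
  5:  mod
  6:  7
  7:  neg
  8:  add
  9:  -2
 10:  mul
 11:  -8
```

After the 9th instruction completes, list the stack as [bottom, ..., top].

9    [9]
-35  [9, -35]
add  [-26]
9    [-26, 9]
mod  [-8]
7    [-8, 7]
neg  [-8, -7]
add  [-15]
-2   [-15, -2]

[-15, -2]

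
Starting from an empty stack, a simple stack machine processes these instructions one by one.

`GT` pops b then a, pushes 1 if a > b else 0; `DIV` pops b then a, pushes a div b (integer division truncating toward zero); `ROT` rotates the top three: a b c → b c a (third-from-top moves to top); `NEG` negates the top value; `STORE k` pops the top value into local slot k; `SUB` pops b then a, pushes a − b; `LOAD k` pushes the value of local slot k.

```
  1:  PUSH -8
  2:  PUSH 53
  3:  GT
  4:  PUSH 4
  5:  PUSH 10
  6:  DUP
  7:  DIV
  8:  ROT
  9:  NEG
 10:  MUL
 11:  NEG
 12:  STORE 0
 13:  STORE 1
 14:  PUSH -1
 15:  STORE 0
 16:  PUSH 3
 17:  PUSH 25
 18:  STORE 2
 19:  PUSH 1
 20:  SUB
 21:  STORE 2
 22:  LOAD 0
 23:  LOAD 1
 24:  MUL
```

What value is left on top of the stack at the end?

PUSH -8 : [-8]
PUSH 53 : [-8, 53]
GT      : [0]
PUSH 4  : [0, 4]
PUSH 10 : [0, 4, 10]
DUP     : [0, 4, 10, 10]
DIV     : [0, 4, 1]
ROT     : [4, 1, 0]
NEG     : [4, 1, 0]
MUL     : [4, 0]
NEG     : [4, 0]
STORE 0 : [4]
STORE 1 : []
PUSH -1 : [-1]
STORE 0 : []
PUSH 3  : [3]
PUSH 25 : [3, 25]
STORE 2 : [3]
PUSH 1  : [3, 1]
SUB     : [2]
STORE 2 : []
LOAD 0  : [-1]
LOAD 1  : [-1, 4]
MUL     : [-4]

-4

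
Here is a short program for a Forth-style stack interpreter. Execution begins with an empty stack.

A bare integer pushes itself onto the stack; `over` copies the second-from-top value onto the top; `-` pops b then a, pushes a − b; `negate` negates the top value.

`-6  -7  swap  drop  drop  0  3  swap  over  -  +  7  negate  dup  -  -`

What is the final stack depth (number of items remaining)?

1

-6     → -6
-7     → -6 -7
swap   → -7 -6
drop   → -7
drop   → (empty)
0      → 0
3      → 0 3
swap   → 3 0
over   → 3 0 3
-      → 3 -3
+      → 0
7      → 0 7
negate → 0 -7
dup    → 0 -7 -7
-      → 0 0
-      → 0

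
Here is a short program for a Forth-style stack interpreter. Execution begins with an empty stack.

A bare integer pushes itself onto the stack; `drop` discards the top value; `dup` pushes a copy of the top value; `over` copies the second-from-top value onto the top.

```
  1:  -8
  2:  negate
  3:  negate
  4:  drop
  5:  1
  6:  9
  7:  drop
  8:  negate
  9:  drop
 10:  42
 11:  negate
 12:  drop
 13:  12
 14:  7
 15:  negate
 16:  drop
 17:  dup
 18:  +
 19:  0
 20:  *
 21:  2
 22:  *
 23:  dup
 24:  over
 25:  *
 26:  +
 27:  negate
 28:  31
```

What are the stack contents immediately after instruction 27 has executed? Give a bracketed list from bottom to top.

-8     → [-8]
negate → [8]
negate → [-8]
drop   → []
1      → [1]
9      → [1, 9]
drop   → [1]
negate → [-1]
drop   → []
42     → [42]
negate → [-42]
drop   → []
12     → [12]
7      → [12, 7]
negate → [12, -7]
drop   → [12]
dup    → [12, 12]
+      → [24]
0      → [24, 0]
*      → [0]
2      → [0, 2]
*      → [0]
dup    → [0, 0]
over   → [0, 0, 0]
*      → [0, 0]
+      → [0]
negate → [0]

[0]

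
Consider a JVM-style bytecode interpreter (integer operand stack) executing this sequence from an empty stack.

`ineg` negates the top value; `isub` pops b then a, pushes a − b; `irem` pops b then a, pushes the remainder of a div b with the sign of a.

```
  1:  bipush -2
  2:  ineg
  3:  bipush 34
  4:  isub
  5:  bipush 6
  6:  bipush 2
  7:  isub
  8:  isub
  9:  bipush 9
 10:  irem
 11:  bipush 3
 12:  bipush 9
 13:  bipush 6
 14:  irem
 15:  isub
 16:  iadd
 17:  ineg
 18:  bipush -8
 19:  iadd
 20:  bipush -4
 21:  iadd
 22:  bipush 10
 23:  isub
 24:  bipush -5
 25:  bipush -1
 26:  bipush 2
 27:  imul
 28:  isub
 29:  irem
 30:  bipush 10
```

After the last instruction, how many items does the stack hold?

bipush -2 → -2
ineg      → 2
bipush 34 → 2 34
isub      → -32
bipush 6  → -32 6
bipush 2  → -32 6 2
isub      → -32 4
isub      → -36
bipush 9  → -36 9
irem      → 0
bipush 3  → 0 3
bipush 9  → 0 3 9
bipush 6  → 0 3 9 6
irem      → 0 3 3
isub      → 0 0
iadd      → 0
ineg      → 0
bipush -8 → 0 -8
iadd      → -8
bipush -4 → -8 -4
iadd      → -12
bipush 10 → -12 10
isub      → -22
bipush -5 → -22 -5
bipush -1 → -22 -5 -1
bipush 2  → -22 -5 -1 2
imul      → -22 -5 -2
isub      → -22 -3
irem      → -1
bipush 10 → -1 10

2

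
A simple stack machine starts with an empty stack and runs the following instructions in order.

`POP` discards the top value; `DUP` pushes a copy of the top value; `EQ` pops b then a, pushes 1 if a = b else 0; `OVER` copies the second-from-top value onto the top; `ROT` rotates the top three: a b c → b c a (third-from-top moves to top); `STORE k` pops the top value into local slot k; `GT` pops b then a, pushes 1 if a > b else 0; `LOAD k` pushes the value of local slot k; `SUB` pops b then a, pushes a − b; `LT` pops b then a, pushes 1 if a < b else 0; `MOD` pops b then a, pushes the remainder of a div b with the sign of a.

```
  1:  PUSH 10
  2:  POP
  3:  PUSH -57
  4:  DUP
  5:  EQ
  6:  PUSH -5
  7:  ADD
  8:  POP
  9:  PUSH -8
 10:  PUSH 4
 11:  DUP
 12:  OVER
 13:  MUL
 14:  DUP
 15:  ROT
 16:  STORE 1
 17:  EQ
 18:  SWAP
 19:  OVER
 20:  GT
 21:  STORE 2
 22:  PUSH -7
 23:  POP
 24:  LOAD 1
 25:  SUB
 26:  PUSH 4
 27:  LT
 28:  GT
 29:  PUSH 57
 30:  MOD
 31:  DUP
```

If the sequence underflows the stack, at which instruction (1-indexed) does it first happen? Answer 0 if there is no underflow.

PUSH 10   [10]
POP       []
PUSH -57  [-57]
DUP       [-57, -57]
EQ        [1]
PUSH -5   [1, -5]
ADD       [-4]
POP       []
PUSH -8   [-8]
PUSH 4    [-8, 4]
DUP       [-8, 4, 4]
OVER      [-8, 4, 4, 4]
MUL       [-8, 4, 16]
DUP       [-8, 4, 16, 16]
ROT       [-8, 16, 16, 4]
STORE 1   [-8, 16, 16]
EQ        [-8, 1]
SWAP      [1, -8]
OVER      [1, -8, 1]
GT        [1, 0]
STORE 2   [1]
PUSH -7   [1, -7]
POP       [1]
LOAD 1    [1, 4]
SUB       [-3]
PUSH 4    [-3, 4]
LT        [1]
GT  — needs 2 operands, stack has 1 → underflow

28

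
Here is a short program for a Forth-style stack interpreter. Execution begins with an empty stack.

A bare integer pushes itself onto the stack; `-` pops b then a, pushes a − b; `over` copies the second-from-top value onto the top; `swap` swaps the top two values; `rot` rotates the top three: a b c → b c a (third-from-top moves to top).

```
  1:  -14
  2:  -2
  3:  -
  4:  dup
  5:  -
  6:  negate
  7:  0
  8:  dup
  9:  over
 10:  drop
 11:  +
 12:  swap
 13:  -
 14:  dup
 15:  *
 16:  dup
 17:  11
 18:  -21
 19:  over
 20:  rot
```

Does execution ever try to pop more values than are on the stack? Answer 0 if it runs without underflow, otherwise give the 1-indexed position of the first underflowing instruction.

0

-14    → [-14]
-2     → [-14, -2]
-      → [-12]
dup    → [-12, -12]
-      → [0]
negate → [0]
0      → [0, 0]
dup    → [0, 0, 0]
over   → [0, 0, 0, 0]
drop   → [0, 0, 0]
+      → [0, 0]
swap   → [0, 0]
-      → [0]
dup    → [0, 0]
*      → [0]
dup    → [0, 0]
11     → [0, 0, 11]
-21    → [0, 0, 11, -21]
over   → [0, 0, 11, -21, 11]
rot    → [0, 0, -21, 11, 11]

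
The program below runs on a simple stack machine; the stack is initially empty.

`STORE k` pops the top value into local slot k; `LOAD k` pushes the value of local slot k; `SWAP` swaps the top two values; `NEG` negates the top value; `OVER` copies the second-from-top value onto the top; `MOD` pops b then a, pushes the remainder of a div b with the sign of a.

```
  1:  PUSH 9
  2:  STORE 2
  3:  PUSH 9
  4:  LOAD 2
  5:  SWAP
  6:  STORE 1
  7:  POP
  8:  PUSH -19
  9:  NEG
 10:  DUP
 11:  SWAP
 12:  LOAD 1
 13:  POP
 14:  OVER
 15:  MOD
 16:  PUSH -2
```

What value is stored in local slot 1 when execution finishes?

PUSH 9   : [9]
STORE 2  : []
PUSH 9   : [9]
LOAD 2   : [9, 9]
SWAP     : [9, 9]
STORE 1  : [9]
POP      : []
PUSH -19 : [-19]
NEG      : [19]
DUP      : [19, 19]
SWAP     : [19, 19]
LOAD 1   : [19, 19, 9]
POP      : [19, 19]
OVER     : [19, 19, 19]
MOD      : [19, 0]
PUSH -2  : [19, 0, -2]

9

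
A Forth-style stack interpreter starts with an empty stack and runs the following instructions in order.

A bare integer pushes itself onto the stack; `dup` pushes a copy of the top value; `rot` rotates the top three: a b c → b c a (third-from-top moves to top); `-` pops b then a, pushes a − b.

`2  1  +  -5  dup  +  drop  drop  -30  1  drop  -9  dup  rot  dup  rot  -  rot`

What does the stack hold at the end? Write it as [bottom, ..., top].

[-30, -21, -9]

2    : [2]
1    : [2, 1]
+    : [3]
-5   : [3, -5]
dup  : [3, -5, -5]
+    : [3, -10]
drop : [3]
drop : []
-30  : [-30]
1    : [-30, 1]
drop : [-30]
-9   : [-30, -9]
dup  : [-30, -9, -9]
rot  : [-9, -9, -30]
dup  : [-9, -9, -30, -30]
rot  : [-9, -30, -30, -9]
-    : [-9, -30, -21]
rot  : [-30, -21, -9]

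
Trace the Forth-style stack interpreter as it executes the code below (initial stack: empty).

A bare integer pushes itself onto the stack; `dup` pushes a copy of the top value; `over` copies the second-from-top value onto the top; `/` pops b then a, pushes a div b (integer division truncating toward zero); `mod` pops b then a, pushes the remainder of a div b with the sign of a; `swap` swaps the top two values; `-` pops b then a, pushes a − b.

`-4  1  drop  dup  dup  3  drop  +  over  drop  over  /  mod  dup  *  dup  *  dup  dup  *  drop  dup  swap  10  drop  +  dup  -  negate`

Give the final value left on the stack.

0

-4     : [-4]
1      : [-4, 1]
drop   : [-4]
dup    : [-4, -4]
dup    : [-4, -4, -4]
3      : [-4, -4, -4, 3]
drop   : [-4, -4, -4]
+      : [-4, -8]
over   : [-4, -8, -4]
drop   : [-4, -8]
over   : [-4, -8, -4]
/      : [-4, 2]
mod    : [0]
dup    : [0, 0]
*      : [0]
dup    : [0, 0]
*      : [0]
dup    : [0, 0]
dup    : [0, 0, 0]
*      : [0, 0]
drop   : [0]
dup    : [0, 0]
swap   : [0, 0]
10     : [0, 0, 10]
drop   : [0, 0]
+      : [0]
dup    : [0, 0]
-      : [0]
negate : [0]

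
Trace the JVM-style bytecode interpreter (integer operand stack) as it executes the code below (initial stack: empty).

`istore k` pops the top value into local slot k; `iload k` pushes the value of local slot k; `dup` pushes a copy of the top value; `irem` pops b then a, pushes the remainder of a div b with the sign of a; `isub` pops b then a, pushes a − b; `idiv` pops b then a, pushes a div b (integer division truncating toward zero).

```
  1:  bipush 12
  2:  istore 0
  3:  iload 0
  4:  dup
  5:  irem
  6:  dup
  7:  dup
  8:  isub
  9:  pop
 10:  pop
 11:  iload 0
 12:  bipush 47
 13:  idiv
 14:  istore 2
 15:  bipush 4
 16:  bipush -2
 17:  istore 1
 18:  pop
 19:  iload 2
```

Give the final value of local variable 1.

-2

bipush 12 → [12]
istore 0  → []
iload 0   → [12]
dup       → [12, 12]
irem      → [0]
dup       → [0, 0]
dup       → [0, 0, 0]
isub      → [0, 0]
pop       → [0]
pop       → []
iload 0   → [12]
bipush 47 → [12, 47]
idiv      → [0]
istore 2  → []
bipush 4  → [4]
bipush -2 → [4, -2]
istore 1  → [4]
pop       → []
iload 2   → [0]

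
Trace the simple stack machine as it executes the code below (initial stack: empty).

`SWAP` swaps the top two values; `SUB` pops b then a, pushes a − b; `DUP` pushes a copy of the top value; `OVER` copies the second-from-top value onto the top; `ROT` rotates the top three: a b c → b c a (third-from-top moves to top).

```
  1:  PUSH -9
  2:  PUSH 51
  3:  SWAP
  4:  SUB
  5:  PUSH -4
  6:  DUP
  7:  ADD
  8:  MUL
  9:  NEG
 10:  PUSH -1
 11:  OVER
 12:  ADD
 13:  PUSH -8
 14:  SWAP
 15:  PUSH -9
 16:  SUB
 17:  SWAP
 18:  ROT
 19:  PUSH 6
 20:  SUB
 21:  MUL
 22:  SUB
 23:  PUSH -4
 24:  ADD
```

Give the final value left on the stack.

4276

PUSH -9 -> -9
PUSH 51 -> -9 51
SWAP    -> 51 -9
SUB     -> 60
PUSH -4 -> 60 -4
DUP     -> 60 -4 -4
ADD     -> 60 -8
MUL     -> -480
NEG     -> 480
PUSH -1 -> 480 -1
OVER    -> 480 -1 480
ADD     -> 480 479
PUSH -8 -> 480 479 -8
SWAP    -> 480 -8 479
PUSH -9 -> 480 -8 479 -9
SUB     -> 480 -8 488
SWAP    -> 480 488 -8
ROT     -> 488 -8 480
PUSH 6  -> 488 -8 480 6
SUB     -> 488 -8 474
MUL     -> 488 -3792
SUB     -> 4280
PUSH -4 -> 4280 -4
ADD     -> 4276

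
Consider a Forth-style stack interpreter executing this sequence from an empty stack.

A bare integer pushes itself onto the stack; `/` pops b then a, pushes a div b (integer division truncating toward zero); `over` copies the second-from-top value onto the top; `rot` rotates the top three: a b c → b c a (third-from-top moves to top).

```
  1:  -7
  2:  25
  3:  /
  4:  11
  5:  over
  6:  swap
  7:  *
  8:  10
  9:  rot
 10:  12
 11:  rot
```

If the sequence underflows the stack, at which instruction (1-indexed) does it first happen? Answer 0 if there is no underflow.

-7   : [-7]
25   : [-7, 25]
/    : [0]
11   : [0, 11]
over : [0, 11, 0]
swap : [0, 0, 11]
*    : [0, 0]
10   : [0, 0, 10]
rot  : [0, 10, 0]
12   : [0, 10, 0, 12]
rot  : [0, 0, 12, 10]

0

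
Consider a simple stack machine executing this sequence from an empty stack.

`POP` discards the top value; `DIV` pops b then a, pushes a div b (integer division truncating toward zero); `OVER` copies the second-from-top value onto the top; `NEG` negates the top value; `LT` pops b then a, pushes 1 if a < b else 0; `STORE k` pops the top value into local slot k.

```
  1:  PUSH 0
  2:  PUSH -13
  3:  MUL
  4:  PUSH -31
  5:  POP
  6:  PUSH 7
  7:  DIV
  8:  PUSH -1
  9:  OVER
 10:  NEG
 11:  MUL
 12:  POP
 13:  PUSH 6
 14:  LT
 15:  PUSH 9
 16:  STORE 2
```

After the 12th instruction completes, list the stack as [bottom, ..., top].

PUSH 0    0
PUSH -13  0 -13
MUL       0
PUSH -31  0 -31
POP       0
PUSH 7    0 7
DIV       0
PUSH -1   0 -1
OVER      0 -1 0
NEG       0 -1 0
MUL       0 0
POP       0

[0]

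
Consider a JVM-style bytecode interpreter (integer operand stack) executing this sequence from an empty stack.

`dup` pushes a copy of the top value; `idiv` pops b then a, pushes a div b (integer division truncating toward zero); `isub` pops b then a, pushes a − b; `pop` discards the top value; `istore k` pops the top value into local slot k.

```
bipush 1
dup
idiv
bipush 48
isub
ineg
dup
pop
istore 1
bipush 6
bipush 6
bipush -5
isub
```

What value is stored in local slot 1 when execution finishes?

47

bipush 1  : [1]
dup       : [1, 1]
idiv      : [1]
bipush 48 : [1, 48]
isub      : [-47]
ineg      : [47]
dup       : [47, 47]
pop       : [47]
istore 1  : []
bipush 6  : [6]
bipush 6  : [6, 6]
bipush -5 : [6, 6, -5]
isub      : [6, 11]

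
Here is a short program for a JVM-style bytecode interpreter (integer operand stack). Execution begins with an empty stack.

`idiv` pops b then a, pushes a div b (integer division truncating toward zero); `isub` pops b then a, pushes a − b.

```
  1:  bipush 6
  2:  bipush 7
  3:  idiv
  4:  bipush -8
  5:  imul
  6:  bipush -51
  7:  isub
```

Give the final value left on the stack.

bipush 6   → 6
bipush 7   → 6 7
idiv       → 0
bipush -8  → 0 -8
imul       → 0
bipush -51 → 0 -51
isub       → 51

51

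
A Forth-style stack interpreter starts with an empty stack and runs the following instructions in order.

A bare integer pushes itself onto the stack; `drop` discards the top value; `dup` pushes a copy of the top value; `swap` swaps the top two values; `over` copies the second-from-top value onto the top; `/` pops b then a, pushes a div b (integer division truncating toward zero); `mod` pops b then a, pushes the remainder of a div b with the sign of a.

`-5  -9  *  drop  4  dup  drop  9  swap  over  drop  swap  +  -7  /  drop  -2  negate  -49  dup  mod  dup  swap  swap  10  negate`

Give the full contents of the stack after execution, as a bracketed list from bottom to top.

-5     → -5
-9     → -5 -9
*      → 45
drop   → (empty)
4      → 4
dup    → 4 4
drop   → 4
9      → 4 9
swap   → 9 4
over   → 9 4 9
drop   → 9 4
swap   → 4 9
+      → 13
-7     → 13 -7
/      → -1
drop   → (empty)
-2     → -2
negate → 2
-49    → 2 -49
dup    → 2 -49 -49
mod    → 2 0
dup    → 2 0 0
swap   → 2 0 0
swap   → 2 0 0
10     → 2 0 0 10
negate → 2 0 0 -10

[2, 0, 0, -10]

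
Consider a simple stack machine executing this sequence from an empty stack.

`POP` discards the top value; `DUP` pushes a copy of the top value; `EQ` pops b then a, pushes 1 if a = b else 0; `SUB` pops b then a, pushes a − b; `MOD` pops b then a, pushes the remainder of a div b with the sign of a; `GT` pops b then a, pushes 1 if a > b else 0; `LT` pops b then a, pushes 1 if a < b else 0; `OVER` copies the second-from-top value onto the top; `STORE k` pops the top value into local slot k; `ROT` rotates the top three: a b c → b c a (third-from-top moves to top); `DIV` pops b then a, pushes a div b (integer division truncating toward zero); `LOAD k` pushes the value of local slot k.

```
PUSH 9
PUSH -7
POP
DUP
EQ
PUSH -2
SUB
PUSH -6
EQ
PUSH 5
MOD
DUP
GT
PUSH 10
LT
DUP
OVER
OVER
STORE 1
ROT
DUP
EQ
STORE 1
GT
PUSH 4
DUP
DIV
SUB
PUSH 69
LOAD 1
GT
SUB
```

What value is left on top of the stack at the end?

PUSH 9  : 9
PUSH -7 : 9 -7
POP     : 9
DUP     : 9 9
EQ      : 1
PUSH -2 : 1 -2
SUB     : 3
PUSH -6 : 3 -6
EQ      : 0
PUSH 5  : 0 5
MOD     : 0
DUP     : 0 0
GT      : 0
PUSH 10 : 0 10
LT      : 1
DUP     : 1 1
OVER    : 1 1 1
OVER    : 1 1 1 1
STORE 1 : 1 1 1
ROT     : 1 1 1
DUP     : 1 1 1 1
EQ      : 1 1 1
STORE 1 : 1 1
GT      : 0
PUSH 4  : 0 4
DUP     : 0 4 4
DIV     : 0 1
SUB     : -1
PUSH 69 : -1 69
LOAD 1  : -1 69 1
GT      : -1 1
SUB     : -2

-2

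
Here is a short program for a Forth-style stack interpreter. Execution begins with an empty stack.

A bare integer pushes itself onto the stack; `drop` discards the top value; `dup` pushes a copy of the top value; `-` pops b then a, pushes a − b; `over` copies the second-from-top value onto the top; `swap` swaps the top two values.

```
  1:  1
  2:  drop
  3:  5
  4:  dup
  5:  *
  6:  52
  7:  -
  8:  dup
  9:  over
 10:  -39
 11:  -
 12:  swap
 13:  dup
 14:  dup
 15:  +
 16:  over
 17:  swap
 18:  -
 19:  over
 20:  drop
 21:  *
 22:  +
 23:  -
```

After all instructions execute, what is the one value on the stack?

1    -> 1
drop -> (empty)
5    -> 5
dup  -> 5 5
*    -> 25
52   -> 25 52
-    -> -27
dup  -> -27 -27
over -> -27 -27 -27
-39  -> -27 -27 -27 -39
-    -> -27 -27 12
swap -> -27 12 -27
dup  -> -27 12 -27 -27
dup  -> -27 12 -27 -27 -27
+    -> -27 12 -27 -54
over -> -27 12 -27 -54 -27
swap -> -27 12 -27 -27 -54
-    -> -27 12 -27 27
over -> -27 12 -27 27 -27
drop -> -27 12 -27 27
*    -> -27 12 -729
+    -> -27 -717
-    -> 690

690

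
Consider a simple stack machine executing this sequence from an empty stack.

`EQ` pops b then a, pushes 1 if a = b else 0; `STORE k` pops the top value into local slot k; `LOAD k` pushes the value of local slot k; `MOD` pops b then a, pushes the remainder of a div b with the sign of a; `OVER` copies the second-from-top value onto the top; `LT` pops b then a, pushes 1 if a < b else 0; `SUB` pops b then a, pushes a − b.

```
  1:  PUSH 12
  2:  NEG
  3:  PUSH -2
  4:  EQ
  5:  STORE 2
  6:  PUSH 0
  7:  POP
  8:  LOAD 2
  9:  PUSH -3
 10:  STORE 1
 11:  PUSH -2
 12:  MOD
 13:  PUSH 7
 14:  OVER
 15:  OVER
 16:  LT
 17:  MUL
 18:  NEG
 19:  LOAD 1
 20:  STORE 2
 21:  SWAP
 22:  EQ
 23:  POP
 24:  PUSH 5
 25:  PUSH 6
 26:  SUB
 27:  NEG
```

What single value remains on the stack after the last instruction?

1

PUSH 12 → 12
NEG     → -12
PUSH -2 → -12 -2
EQ      → 0
STORE 2 → (empty)
PUSH 0  → 0
POP     → (empty)
LOAD 2  → 0
PUSH -3 → 0 -3
STORE 1 → 0
PUSH -2 → 0 -2
MOD     → 0
PUSH 7  → 0 7
OVER    → 0 7 0
OVER    → 0 7 0 7
LT      → 0 7 1
MUL     → 0 7
NEG     → 0 -7
LOAD 1  → 0 -7 -3
STORE 2 → 0 -7
SWAP    → -7 0
EQ      → 0
POP     → (empty)
PUSH 5  → 5
PUSH 6  → 5 6
SUB     → -1
NEG     → 1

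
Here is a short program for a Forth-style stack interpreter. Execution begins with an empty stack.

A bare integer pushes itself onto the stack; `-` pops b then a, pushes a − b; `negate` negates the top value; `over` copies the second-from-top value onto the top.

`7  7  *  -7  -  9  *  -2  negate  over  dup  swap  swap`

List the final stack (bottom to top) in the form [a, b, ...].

[504, 2, 504, 504]

7      : 7
7      : 7 7
*      : 49
-7     : 49 -7
-      : 56
9      : 56 9
*      : 504
-2     : 504 -2
negate : 504 2
over   : 504 2 504
dup    : 504 2 504 504
swap   : 504 2 504 504
swap   : 504 2 504 504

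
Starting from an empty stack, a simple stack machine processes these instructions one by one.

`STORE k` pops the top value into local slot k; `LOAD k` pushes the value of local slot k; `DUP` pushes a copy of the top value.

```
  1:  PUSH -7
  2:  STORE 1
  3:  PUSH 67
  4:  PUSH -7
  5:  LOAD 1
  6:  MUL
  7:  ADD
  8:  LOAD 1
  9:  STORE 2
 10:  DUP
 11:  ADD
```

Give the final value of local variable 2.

PUSH -7 → -7
STORE 1 → (empty)
PUSH 67 → 67
PUSH -7 → 67 -7
LOAD 1  → 67 -7 -7
MUL     → 67 49
ADD     → 116
LOAD 1  → 116 -7
STORE 2 → 116
DUP     → 116 116
ADD     → 232

-7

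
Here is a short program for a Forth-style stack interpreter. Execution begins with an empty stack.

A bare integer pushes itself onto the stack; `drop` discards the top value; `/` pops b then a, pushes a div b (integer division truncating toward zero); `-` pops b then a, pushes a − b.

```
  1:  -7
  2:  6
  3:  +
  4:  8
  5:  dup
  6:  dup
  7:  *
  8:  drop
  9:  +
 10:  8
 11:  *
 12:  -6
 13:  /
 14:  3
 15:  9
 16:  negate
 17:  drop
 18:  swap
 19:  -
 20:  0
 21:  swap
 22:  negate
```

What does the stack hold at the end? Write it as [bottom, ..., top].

-7      -7
6       -7 6
+       -1
8       -1 8
dup     -1 8 8
dup     -1 8 8 8
*       -1 8 64
drop    -1 8
+       7
8       7 8
*       56
-6      56 -6
/       -9
3       -9 3
9       -9 3 9
negate  -9 3 -9
drop    -9 3
swap    3 -9
-       12
0       12 0
swap    0 12
negate  0 -12

[0, -12]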